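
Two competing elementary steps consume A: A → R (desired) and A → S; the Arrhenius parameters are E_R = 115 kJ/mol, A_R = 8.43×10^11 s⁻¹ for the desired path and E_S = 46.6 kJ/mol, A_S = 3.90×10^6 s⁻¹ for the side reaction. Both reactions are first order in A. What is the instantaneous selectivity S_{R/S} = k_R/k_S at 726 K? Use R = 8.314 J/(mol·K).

Since both paths have the same order in A, the concentration cancels and S_{R/S} = k_R/k_S = (A_R/A_S)·exp[(E_S−E_R)/(RT)].
(E_S−E_R)/(RT) = (46.6−115)×10³/(8.314×726) = -68400/6036 = -11.33.
k_R/k_S = (8.43×10^11/3.90×10^6)·exp(-11.33) = 2.162×10^5 × 1.198×10^-5 = 2.59.
Since E_R > E_S, raising the temperature improves selectivity toward R.

2.59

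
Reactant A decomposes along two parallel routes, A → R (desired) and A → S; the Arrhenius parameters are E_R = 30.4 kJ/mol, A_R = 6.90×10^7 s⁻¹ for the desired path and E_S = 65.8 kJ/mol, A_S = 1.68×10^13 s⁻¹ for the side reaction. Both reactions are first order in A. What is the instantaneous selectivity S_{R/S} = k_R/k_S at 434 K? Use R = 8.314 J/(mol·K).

0.0749

Since both paths have the same order in A, the concentration cancels and S_{R/S} = k_R/k_S = (A_R/A_S)·exp[(E_S−E_R)/(RT)].
(E_S−E_R)/(RT) = (65.8−30.4)×10³/(8.314×434) = 35400/3608 = 9.811.
k_R/k_S = (6.90×10^7/1.68×10^13)·exp(9.811) = 4.107×10^-6 × 18229 = 0.0749.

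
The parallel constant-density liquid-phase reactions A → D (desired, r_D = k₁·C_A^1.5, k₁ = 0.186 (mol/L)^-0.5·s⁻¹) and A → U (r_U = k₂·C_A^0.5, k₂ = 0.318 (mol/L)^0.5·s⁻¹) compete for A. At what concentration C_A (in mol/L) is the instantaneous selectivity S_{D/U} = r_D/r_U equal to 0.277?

0.474 mol/L

S_{D/U} = (k₁/k₂)·C_A ⇒ C_A = S·k₂/k₁.
= 0.277×0.318/0.186 = 0.474 mol/L.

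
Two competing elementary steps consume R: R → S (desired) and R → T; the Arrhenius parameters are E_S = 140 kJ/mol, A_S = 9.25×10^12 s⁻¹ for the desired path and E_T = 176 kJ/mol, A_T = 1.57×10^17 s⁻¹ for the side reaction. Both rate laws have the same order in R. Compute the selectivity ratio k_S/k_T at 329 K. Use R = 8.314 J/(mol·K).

30.6

Since both paths have the same order in R, the concentration cancels and S_{S/T} = k_S/k_T = (A_S/A_T)·exp[(E_T−E_S)/(RT)].
(E_T−E_S)/(RT) = (176−140)×10³/(8.314×329) = 36000/2735 = 13.16.
k_S/k_T = (9.25×10^12/1.57×10^17)·exp(13.16) = 5.892×10^-5 × 5.198×10^5 = 30.6.
Since E_S < E_T, lowering the temperature improves selectivity toward S.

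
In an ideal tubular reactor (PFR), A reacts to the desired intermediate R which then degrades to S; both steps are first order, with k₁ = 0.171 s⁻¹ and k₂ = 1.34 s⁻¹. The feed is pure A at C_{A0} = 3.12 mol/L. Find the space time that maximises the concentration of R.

1.76 s

For first-order series the maximum of C_R occurs at τ_opt = ln(k₂/k₁)/(k₂−k₁).
= ln(1.34/0.171)/(1.34−0.171) = ln(7.836)/1.169 = 2.059/1.169 = 1.76 s.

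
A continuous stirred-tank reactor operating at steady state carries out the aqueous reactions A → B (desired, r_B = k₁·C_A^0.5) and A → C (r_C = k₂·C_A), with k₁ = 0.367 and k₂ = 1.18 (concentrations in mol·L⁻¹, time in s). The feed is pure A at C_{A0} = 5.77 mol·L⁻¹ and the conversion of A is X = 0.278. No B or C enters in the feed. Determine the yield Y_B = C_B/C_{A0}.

Exit C_A = C_{A0}(1−X) = 5.77×0.722 = 4.166 mol·L⁻¹.
Rates in a CSTR are evaluated at the outlet concentration: r_B = 0.367×4.166^0.5 = 0.7491, r_C = 1.18×4.166 = 4.916.
Fraction of consumed A going to B: r_B/(r_B+r_C) = 0.1322.
C_B = 0.1322·C_{A0}·X = 0.1322×5.77×0.278 = 0.212 mol·L⁻¹; Y_B = C_B/C_{A0} = 0.0368.

0.0368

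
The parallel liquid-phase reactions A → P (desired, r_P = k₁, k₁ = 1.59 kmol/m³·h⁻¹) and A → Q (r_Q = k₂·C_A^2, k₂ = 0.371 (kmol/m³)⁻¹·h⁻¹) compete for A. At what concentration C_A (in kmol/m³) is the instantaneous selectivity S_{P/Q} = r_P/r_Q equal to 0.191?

S_{P/Q} = (k₁/k₂)·C_A^-2 ⇒ C_A = (S·k₂/k₁)^(-0.5).
= (0.191×0.371/1.59)^(-0.5) = (0.04457)^(-0.5) = 4.74 kmol/m³.

4.74 kmol/m³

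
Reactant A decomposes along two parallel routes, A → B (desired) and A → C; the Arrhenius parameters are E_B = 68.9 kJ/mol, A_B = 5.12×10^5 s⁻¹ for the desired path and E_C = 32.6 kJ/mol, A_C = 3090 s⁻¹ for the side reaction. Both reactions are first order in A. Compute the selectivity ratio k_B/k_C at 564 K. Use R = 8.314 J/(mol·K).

0.0720

k_B/k_C = (A_B/A_C)·exp[−(E_B−E_C)/(RT)] = (A_B/A_C)·exp[(E_C−E_B)/(RT)].
(E_C−E_B)/(RT) = (32.6−68.9)×10³/(8.314×564) = -36300/4689 = -7.741.
k_B/k_C = (5.12×10^5/3090)·exp(-7.741) = 165.7 × 4.345×10^-4 = 0.0720.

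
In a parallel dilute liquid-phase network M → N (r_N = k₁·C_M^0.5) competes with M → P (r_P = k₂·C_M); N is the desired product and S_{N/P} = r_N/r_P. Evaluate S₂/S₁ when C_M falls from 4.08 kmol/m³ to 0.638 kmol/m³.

S_{N/P} = (k₁/k₂)·C_M^-0.5, so S₂/S₁ = (C_{M,2}/C_{M,1})^-0.5.
= (0.638/4.08)^(-0.5) = (0.1564)^(-0.5) = 2.53.

2.53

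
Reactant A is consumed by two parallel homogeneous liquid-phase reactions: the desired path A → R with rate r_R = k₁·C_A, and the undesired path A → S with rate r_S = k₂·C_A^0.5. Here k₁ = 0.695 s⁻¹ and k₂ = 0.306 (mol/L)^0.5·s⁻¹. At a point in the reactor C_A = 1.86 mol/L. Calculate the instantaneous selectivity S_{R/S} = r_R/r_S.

S_{R/S} = r_R/r_S = (k₁·C_A)/(k₂·C_A^0.5) = (k₁/k₂)·C_A^0.5.
= (0.695×1.860) / (0.306×1.860^0.5) = 1.293/0.4173 = 3.10.

3.10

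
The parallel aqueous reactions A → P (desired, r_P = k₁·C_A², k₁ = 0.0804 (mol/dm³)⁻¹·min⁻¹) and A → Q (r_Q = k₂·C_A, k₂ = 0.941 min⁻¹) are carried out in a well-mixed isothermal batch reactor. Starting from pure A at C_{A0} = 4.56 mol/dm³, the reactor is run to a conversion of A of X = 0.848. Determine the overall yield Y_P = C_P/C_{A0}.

0.151

C_A = C_{A0}(1−X) = 0.6931 mol/dm³.
Along a PFR/batch, dC_Q/dC_A = −r_Q/(r_P+r_Q) = −k₂/(k₂+k₁·C_A).
Integrating from C_{A0} to C_A: C_Q = (0.941/0.0804)·ln[(0.941+0.0804·4.56)/(0.941+0.0804·0.693)] = 11.70·ln(1.308/0.9967) = 3.178 mol/dm³.
Then C_P = (C_{A0}−C_A) − C_Q = 3.867 − 3.178 = 0.6894 mol/dm³.
Y_P = C_P/C_{A0} = 0.6894/4.56 = 0.151.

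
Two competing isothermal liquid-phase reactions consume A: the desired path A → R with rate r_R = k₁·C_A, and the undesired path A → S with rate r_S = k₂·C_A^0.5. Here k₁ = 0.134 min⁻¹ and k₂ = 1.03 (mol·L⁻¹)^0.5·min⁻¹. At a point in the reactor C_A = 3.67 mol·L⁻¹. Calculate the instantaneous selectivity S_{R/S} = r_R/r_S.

S_{R/S} = r_R/r_S = (k₁·C_A)/(k₂·C_A^0.5) = (k₁/k₂)·C_A^0.5.
= (0.134×3.670) / (1.03×3.670^0.5) = 0.4918/1.973 = 0.249.

0.249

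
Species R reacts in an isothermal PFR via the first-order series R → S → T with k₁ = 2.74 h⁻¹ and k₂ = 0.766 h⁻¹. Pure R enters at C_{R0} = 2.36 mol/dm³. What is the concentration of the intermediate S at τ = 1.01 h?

1.31 mol/dm³

The intermediate concentration in a first-order A→B→C sequence is C_S = k₁C_{R0}(e^(−k₁τ) − e^(−k₂τ))/(k₂−k₁).
e^(−k₁τ) = e^(−2.74×1.01) = e^(−2.767) = 0.06283; e^(−k₂τ) = e^(−0.7737) = 0.4613.
C_S = 2.74×2.36/(0.766−2.74) × (0.06283−0.4613) = (-3.276)×(-0.3985) = 1.305 mol/dm³.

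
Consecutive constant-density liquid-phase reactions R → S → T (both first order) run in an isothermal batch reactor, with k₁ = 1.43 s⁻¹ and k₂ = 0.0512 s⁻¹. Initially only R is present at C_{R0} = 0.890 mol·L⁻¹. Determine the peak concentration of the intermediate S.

0.786 mol·L⁻¹

At the optimum, C_{S,max}/C_{R0} = (k₁/k₂)^[k₂/(k₂−k₁)].
= (1.43/0.0512)^(0.0512/(0.0512−1.43)) = (27.93)^(-0.03713) = 0.8837.
C_{S,max} = 0.8837×0.890 = 0.786 mol·L⁻¹.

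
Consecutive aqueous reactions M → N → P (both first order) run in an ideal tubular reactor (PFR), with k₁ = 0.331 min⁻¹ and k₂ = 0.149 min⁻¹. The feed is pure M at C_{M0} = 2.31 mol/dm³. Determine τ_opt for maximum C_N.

4.39 min

The intermediate peaks when r₁ = r₂, i.e. k₁e^(−k₁τ) = k₂e^(−k₂τ), giving τ_opt = ln(k₂/k₁)/(k₂−k₁).
= ln(0.149/0.331)/(0.149−0.331) = ln(0.4502)/-0.1820 = -0.7982/-0.1820 = 4.39 min.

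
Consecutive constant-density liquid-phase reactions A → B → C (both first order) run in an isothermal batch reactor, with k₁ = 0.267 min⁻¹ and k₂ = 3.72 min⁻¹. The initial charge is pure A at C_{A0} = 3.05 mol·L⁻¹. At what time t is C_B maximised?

Setting dC_B/dt = 0 gives t_opt = ln(k₂/k₁)/(k₂−k₁).
= ln(3.72/0.267)/(3.72−0.267) = ln(13.93)/3.453 = 2.634/3.453 = 0.763 min.

0.763 min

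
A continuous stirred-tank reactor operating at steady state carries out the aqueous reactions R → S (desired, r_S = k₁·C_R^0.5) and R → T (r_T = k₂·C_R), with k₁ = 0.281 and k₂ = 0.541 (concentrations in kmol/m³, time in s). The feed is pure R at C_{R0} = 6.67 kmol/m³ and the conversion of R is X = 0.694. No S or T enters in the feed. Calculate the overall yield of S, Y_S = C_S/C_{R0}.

Exit C_R = C_{R0}(1−X) = 6.67×0.306 = 2.041 kmol/m³.
Rates in a CSTR are evaluated at the outlet concentration: r_S = 0.281×2.041^0.5 = 0.4014, r_T = 0.541×2.041 = 1.104.
Fraction of consumed R going to S: r_S/(r_S+r_T) = 0.2666.
C_S = 0.2666·C_{R0}·X = 0.2666×6.67×0.694 = 1.23 kmol/m³; Y_S = C_S/C_{R0} = 0.185.

0.185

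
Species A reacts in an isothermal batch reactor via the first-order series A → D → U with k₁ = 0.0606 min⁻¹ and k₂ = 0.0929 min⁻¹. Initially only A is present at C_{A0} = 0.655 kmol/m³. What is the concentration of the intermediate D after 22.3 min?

0.163 kmol/m³

The intermediate concentration in a first-order A→B→C sequence is C_D = k₁C_{A0}(e^(−k₁t) − e^(−k₂t))/(k₂−k₁).
e^(−k₁t) = e^(−0.0606×22.3) = e^(−1.351) = 0.2589; e^(−k₂t) = e^(−2.072) = 0.1260.
C_D = 0.0606×0.655/(0.0929−0.0606) × (0.2589−0.1260) = 1.229×0.1329 = 0.1633 kmol/m³.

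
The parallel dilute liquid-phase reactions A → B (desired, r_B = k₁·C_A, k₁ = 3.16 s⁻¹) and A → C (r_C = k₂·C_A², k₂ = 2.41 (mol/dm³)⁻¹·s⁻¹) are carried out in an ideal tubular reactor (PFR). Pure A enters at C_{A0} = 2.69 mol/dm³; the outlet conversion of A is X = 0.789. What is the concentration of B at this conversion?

C_A = C_{A0}(1−X) = 0.5676 mol/dm³.
Along a PFR/batch, dC_B/dC_A = −r_B/(r_B+r_C) = −k₁/(k₁+k₂·C_A).
Integrating from C_{A0} to C_A: C_B = (3.16/2.41)·ln[(3.16+2.41·2.69)/(3.16+2.41·0.568)] = 1.311·ln(9.643/4.528) = 0.9912 mol/dm³.

0.991 mol/dm³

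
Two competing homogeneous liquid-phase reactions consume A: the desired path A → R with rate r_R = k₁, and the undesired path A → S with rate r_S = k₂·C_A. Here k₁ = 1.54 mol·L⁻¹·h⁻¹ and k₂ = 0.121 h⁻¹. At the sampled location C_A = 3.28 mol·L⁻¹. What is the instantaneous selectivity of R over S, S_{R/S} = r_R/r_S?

S_{R/S} = r_R/r_S = (k₁)/(k₂·C_A) = (k₁/k₂)·C_A⁻¹.
= (1.54) / (0.121×3.280) = 1.540/0.3969 = 3.88.

3.88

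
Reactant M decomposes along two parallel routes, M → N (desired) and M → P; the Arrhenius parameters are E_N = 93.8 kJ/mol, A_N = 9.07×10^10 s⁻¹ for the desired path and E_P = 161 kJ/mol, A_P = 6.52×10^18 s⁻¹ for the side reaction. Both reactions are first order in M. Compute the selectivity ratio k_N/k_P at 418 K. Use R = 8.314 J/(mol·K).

3.48

With equal orders, S_{N/P} = k_N/k_P = (A_N/A_P)·exp[(E_P−E_N)/(RT)].
(E_P−E_N)/(RT) = (161−93.8)×10³/(8.314×418) = 67200/3475 = 19.34.
k_N/k_P = (9.07×10^10/6.52×10^18)·exp(19.34) = 1.391×10^-8 × 2.499×10^8 = 3.48.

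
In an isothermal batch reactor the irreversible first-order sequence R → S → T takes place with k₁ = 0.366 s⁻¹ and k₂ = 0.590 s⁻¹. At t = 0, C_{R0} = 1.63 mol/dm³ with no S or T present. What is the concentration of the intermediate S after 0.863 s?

The intermediate concentration in a first-order A→B→C sequence is C_S = k₁C_{R0}(e^(−k₁t) − e^(−k₂t))/(k₂−k₁).
e^(−k₁t) = e^(−0.366×0.863) = e^(−0.3159) = 0.7292; e^(−k₂t) = e^(−0.5092) = 0.6010.
C_S = 0.366×1.63/(0.590−0.366) × (0.7292−0.6010) = 2.663×0.1282 = 0.3414 mol/dm³.

0.341 mol/dm³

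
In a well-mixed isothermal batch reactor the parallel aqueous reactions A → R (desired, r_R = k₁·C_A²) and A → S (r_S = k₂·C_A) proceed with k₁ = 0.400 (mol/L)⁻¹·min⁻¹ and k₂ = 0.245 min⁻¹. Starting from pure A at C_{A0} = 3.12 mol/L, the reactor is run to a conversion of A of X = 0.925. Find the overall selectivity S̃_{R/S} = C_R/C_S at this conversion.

2.18

C_A = C_{A0}(1−X) = 0.2340 mol/L.
Along a PFR/batch, dC_S/dC_A = −r_S/(r_R+r_S) = −k₂/(k₂+k₁·C_A).
Integrating from C_{A0} to C_A: C_S = (0.245/0.400)·ln[(0.245+0.400·3.12)/(0.245+0.400·0.234)] = 0.6125·ln(1.493/0.3386) = 0.9088 mol/L.
Then C_R = (C_{A0}−C_A) − C_S = 2.886 − 0.9088 = 1.977 mol/L.
S̃_{R/S} = C_R/C_S = 1.977/0.9088 = 2.18.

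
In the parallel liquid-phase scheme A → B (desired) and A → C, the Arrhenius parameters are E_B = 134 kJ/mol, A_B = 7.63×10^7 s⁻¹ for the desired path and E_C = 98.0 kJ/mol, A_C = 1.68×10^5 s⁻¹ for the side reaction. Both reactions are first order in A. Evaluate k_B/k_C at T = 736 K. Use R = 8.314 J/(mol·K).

Since both paths have the same order in A, the concentration cancels and S_{B/C} = k_B/k_C = (A_B/A_C)·exp[(E_C−E_B)/(RT)].
(E_C−E_B)/(RT) = (98.0−134)×10³/(8.314×736) = -36000/6119 = -5.883.
k_B/k_C = (7.63×10^7/1.68×10^5)·exp(-5.883) = 454.2 × 0.002786 = 1.27.

1.27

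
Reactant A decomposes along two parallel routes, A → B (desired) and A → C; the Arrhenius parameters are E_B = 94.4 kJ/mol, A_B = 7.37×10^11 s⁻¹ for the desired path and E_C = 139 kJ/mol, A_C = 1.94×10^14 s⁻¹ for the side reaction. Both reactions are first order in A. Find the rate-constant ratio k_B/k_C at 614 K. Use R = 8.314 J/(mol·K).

Since both paths have the same order in A, the concentration cancels and S_{B/C} = k_B/k_C = (A_B/A_C)·exp[(E_C−E_B)/(RT)].
(E_C−E_B)/(RT) = (139−94.4)×10³/(8.314×614) = 44600/5105 = 8.737.
k_B/k_C = (7.37×10^11/1.94×10^14)·exp(8.737) = 0.003799 × 6228 = 23.7.

23.7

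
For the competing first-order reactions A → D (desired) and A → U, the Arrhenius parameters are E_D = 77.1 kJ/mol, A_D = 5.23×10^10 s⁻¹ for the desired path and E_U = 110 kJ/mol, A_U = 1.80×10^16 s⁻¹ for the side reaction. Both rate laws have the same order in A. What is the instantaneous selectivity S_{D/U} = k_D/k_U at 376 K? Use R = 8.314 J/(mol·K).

0.108

With equal orders, S_{D/U} = k_D/k_U = (A_D/A_U)·exp[(E_U−E_D)/(RT)].
(E_U−E_D)/(RT) = (110−77.1)×10³/(8.314×376) = 32900/3126 = 10.52.
k_D/k_U = (5.23×10^10/1.80×10^16)·exp(10.52) = 2.906×10^-6 × 37213 = 0.108.
Since E_D < E_U, lowering the temperature improves selectivity toward D.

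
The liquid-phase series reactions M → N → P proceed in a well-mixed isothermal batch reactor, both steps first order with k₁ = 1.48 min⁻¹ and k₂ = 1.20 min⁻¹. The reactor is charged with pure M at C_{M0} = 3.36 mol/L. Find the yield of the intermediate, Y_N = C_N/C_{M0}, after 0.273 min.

The intermediate concentration in a first-order A→B→C sequence is C_N = k₁C_{M0}(e^(−k₁t) − e^(−k₂t))/(k₂−k₁).
e^(−k₁t) = e^(−1.48×0.273) = e^(−0.4040) = 0.6676; e^(−k₂t) = e^(−0.3276) = 0.7207.
C_N = 1.48×3.36/(1.20−1.48) × (0.6676−0.7207) = (-17.76)×(-0.05303) = 0.9419 mol/L.
Y_N = C_N/C_{M0} = 0.9419/3.36 = 0.280.

0.280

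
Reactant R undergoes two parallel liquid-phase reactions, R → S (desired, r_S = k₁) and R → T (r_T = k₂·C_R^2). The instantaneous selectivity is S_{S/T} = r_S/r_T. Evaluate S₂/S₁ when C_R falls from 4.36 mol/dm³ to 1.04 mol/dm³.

17.6

S_{S/T} = (k₁/k₂)·C_R^-2, so S₂/S₁ = (C_{R,2}/C_{R,1})^-2.
= (1.04/4.36)^(-2) = (0.2385)^(-2) = 17.6.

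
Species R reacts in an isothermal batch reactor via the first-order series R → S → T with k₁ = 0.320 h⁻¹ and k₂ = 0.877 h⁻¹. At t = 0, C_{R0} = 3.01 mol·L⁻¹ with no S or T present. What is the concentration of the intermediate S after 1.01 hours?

Solving the coupled first-order balances gives C_S(t) = [k₁/(k₂−k₁)]·C_{R0}·(e^(−k₁t) − e^(−k₂t)).
e^(−k₁t) = e^(−0.320×1.01) = e^(−0.3232) = 0.7238; e^(−k₂t) = e^(−0.8858) = 0.4124.
C_S = 0.320×3.01/(0.877−0.320) × (0.7238−0.4124) = 1.729×0.3114 = 0.5385 mol·L⁻¹.

0.539 mol·L⁻¹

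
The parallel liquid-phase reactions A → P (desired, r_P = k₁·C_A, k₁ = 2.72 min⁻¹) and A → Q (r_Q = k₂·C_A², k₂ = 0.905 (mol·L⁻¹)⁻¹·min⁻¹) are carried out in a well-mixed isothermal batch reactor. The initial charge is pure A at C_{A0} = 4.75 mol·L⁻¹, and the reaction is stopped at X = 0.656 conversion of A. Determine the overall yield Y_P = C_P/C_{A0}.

0.325

C_A = C_{A0}(1−X) = 1.634 mol·L⁻¹.
Along a PFR/batch, dC_P/dC_A = −r_P/(r_P+r_Q) = −k₁/(k₁+k₂·C_A).
Integrating from C_{A0} to C_A: C_P = (2.72/0.905)·ln[(2.72+0.905·4.75)/(2.72+0.905·1.63)] = 3.006·ln(7.019/4.199) = 1.544 mol·L⁻¹.
Y_P = C_P/C_{A0} = 1.544/4.75 = 0.325.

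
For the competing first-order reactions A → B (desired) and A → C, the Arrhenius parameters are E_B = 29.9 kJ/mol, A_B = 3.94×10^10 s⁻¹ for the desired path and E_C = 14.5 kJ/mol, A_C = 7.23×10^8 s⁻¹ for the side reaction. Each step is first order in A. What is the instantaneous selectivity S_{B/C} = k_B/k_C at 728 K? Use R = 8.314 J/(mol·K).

4.28

Since both paths have the same order in A, the concentration cancels and S_{B/C} = k_B/k_C = (A_B/A_C)·exp[(E_C−E_B)/(RT)].
(E_C−E_B)/(RT) = (14.5−29.9)×10³/(8.314×728) = -15400/6053 = -2.544.
k_B/k_C = (3.94×10^10/7.23×10^8)·exp(-2.544) = 54.50 × 0.07852 = 4.28.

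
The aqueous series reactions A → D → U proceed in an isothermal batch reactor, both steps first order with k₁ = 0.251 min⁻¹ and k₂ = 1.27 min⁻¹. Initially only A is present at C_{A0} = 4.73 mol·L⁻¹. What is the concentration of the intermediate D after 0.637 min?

For first-order series with pure A initially, C_D(t) = k₁C_{A0}/(k₂−k₁)·(e^(−k₁t) − e^(−k₂t)).
e^(−k₁t) = e^(−0.251×0.637) = e^(−0.1599) = 0.8522; e^(−k₂t) = e^(−0.8090) = 0.4453.
C_D = 0.251×4.73/(1.27−0.251) × (0.8522−0.4453) = 1.165×0.4069 = 0.4741 mol·L⁻¹.

0.474 mol·L⁻¹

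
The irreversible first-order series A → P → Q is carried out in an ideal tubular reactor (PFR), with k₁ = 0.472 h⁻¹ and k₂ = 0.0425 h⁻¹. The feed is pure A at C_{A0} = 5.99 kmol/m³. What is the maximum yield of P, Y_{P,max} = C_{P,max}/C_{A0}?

0.788

At the optimum, C_{P,max}/C_{A0} = (k₁/k₂)^[k₂/(k₂−k₁)].
= (0.472/0.0425)^(0.0425/(0.0425−0.472)) = (11.11)^(-0.09895) = 0.7880.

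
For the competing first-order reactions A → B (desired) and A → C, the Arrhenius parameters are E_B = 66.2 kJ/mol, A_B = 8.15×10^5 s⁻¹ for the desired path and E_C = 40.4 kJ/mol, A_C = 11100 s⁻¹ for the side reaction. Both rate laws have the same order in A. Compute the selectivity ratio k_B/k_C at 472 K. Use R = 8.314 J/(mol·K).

0.102

k_B/k_C = (A_B/A_C)·exp[−(E_B−E_C)/(RT)] = (A_B/A_C)·exp[(E_C−E_B)/(RT)].
(E_C−E_B)/(RT) = (40.4−66.2)×10³/(8.314×472) = -25800/3924 = -6.575.
k_B/k_C = (8.15×10^5/11100)·exp(-6.575) = 73.42 × 0.001395 = 0.102.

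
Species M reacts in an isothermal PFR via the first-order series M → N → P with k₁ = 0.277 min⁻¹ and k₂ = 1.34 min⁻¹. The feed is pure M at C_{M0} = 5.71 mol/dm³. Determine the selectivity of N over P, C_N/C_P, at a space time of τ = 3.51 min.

For first-order series with pure M initially, C_N(τ) = k₁C_{M0}/(k₂−k₁)·(e^(−k₁τ) − e^(−k₂τ)).
e^(−k₁τ) = e^(−0.277×3.51) = e^(−0.9723) = 0.3782; e^(−k₂τ) = e^(−4.703) = 0.009064.
C_N = 0.277×5.71/(1.34−0.277) × (0.3782−0.009064) = 1.488×0.3692 = 0.5493 mol/dm³.
C_M = C_{M0}e^(−k₁τ) = 2.160 mol/dm³, so C_P = C_{M0}−C_M−C_N = 3.001 mol/dm³; C_N/C_P = 0.183.

0.183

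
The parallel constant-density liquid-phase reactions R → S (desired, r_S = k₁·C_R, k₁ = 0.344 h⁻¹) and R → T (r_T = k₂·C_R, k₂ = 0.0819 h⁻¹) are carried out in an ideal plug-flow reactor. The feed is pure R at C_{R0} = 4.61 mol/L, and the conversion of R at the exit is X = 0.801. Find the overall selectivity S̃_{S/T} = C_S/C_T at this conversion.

4.20

C_R = C_{R0}(1−X) = 0.9174 mol/L.
Both paths are first order in R, so the instantaneous fraction to S is constant: dC_S/d(−C_R) = k₁/(k₁+k₂) = 0.8077.
C_S = 0.8077·(C_{R0}−C_R) = 0.8077×3.693 = 2.98 mol/L.
C_T = (C_{R0}−C_R)−C_S = 0.7101 mol/L; S̃_{S/T} = 2.983/0.7101 = 4.20.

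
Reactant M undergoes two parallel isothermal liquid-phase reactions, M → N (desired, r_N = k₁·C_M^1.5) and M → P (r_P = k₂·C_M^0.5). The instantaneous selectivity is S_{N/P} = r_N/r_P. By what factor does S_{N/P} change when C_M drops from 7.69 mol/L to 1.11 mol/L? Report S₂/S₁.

0.144

S_{N/P} = (k₁/k₂)·C_M, so S₂/S₁ = (C_{M,2}/C_{M,1}).
= 1.11/7.69 = 0.144.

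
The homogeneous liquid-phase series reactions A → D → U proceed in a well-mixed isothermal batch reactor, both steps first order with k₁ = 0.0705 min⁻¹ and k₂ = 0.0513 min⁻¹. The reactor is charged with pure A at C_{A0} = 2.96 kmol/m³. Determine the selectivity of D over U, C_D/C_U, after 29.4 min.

The intermediate concentration in a first-order A→B→C sequence is C_D = k₁C_{A0}(e^(−k₁t) − e^(−k₂t))/(k₂−k₁).
e^(−k₁t) = e^(−0.0705×29.4) = e^(−2.073) = 0.1258; e^(−k₂t) = e^(−1.508) = 0.2213.
C_D = 0.0705×2.96/(0.0513−0.0705) × (0.1258−0.2213) = (-10.87)×(-0.09546) = 1.038 kmol/m³.
C_A = C_{A0}e^(−k₁t) = 0.3725 kmol/m³, so C_U = C_{A0}−C_A−C_D = 1.550 kmol/m³; C_D/C_U = 0.669.

0.669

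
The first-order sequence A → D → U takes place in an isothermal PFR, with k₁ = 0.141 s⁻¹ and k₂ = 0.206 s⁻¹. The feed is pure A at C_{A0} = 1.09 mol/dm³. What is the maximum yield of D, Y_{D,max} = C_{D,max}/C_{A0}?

0.301

At the optimum, C_{D,max}/C_{A0} = (k₁/k₂)^[k₂/(k₂−k₁)].
= (0.141/0.206)^(0.206/(0.206−0.141)) = (0.6845)^(3.169) = 0.3007.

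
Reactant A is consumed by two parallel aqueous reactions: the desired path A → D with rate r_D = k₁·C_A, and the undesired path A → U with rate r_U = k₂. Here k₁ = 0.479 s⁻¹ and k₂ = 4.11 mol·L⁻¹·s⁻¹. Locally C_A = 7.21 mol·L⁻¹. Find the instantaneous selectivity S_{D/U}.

0.840

S_{D/U} = r_D/r_U = (k₁·C_A)/(k₂) = (k₁/k₂)·C_A.
= (0.479×7.210) / (4.11) = 3.454/4.110 = 0.840.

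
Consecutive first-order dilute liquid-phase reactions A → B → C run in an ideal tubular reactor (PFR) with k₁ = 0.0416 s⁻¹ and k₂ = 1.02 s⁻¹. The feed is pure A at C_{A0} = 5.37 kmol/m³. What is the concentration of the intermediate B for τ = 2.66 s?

0.189 kmol/m³

Solving the coupled first-order balances gives C_B(τ) = [k₁/(k₂−k₁)]·C_{A0}·(e^(−k₁τ) − e^(−k₂τ)).
e^(−k₁τ) = e^(−0.0416×2.66) = e^(−0.1107) = 0.8952; e^(−k₂τ) = e^(−2.713) = 0.06632.
C_B = 0.0416×5.37/(1.02−0.0416) × (0.8952−0.06632) = 0.2283×0.8289 = 0.1893 kmol/m³.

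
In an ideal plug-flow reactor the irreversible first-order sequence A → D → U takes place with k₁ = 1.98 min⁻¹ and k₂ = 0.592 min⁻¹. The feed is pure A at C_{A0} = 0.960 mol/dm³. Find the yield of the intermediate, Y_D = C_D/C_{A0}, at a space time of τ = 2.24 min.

0.362

For first-order series with pure A initially, C_D(τ) = k₁C_{A0}/(k₂−k₁)·(e^(−k₁τ) − e^(−k₂τ)).
e^(−k₁τ) = e^(−1.98×2.24) = e^(−4.435) = 0.01185; e^(−k₂τ) = e^(−1.326) = 0.2655.
C_D = 1.98×0.960/(0.592−1.98) × (0.01185−0.2655) = (-1.369)×(-0.2537) = 0.3474 mol/dm³.
Y_D = C_D/C_{A0} = 0.3474/0.960 = 0.362.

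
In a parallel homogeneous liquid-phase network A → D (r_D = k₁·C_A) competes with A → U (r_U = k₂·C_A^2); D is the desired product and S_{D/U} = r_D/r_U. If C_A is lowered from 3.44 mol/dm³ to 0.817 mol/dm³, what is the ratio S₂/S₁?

S_{D/U} = (k₁/k₂)·C_A⁻¹, so S₂/S₁ = (C_{A,2}/C_{A,1})⁻¹.
= 3.44/0.817 = 4.21.

4.21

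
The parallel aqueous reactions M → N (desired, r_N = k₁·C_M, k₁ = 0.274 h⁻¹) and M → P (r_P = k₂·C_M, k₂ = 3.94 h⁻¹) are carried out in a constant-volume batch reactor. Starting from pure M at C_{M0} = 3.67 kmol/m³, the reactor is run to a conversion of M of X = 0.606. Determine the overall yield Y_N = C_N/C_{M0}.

0.0394

C_M = C_{M0}(1−X) = 1.446 kmol/m³.
Both paths are first order in M, so the instantaneous fraction to N is constant: dC_N/d(−C_M) = k₁/(k₁+k₂) = 0.06502.
C_N = 0.06502·(C_{M0}−C_M) = 0.06502×2.224 = 0.145 kmol/m³.
Y_N = C_N/C_{M0} = 0.1446/3.67 = 0.0394.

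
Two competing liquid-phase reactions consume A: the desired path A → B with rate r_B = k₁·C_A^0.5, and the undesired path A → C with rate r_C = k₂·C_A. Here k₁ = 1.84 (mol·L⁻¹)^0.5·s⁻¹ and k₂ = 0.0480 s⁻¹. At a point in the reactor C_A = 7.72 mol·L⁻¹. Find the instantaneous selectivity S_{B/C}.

S_{B/C} = r_B/r_C = (k₁·C_A^0.5)/(k₂·C_A) = (k₁/k₂)·C_A^-0.5.
= (1.84×7.720^0.5) / (0.0480×7.720) = 5.112/0.3706 = 13.8.

13.8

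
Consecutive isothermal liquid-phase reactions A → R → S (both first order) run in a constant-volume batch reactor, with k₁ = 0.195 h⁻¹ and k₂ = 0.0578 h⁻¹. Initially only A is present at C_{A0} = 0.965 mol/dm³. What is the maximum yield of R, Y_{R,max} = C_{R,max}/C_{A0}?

0.599

For a first-order series the maximum intermediate yield is C_{R,max}/C_{A0} = (k₁/k₂)^[k₂/(k₂−k₁)].
= (0.195/0.0578)^(0.0578/(0.0578−0.195)) = (3.374)^(-0.4213) = 0.5991.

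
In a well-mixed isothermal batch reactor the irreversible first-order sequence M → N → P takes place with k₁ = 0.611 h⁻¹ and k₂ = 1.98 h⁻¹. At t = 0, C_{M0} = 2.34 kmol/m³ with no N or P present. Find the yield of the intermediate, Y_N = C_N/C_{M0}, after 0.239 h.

0.108

Solving the coupled first-order balances gives C_N(t) = [k₁/(k₂−k₁)]·C_{M0}·(e^(−k₁t) − e^(−k₂t)).
e^(−k₁t) = e^(−0.611×0.239) = e^(−0.1460) = 0.8641; e^(−k₂t) = e^(−0.4732) = 0.6230.
C_N = 0.611×2.34/(1.98−0.611) × (0.8641−0.6230) = 1.044×0.2411 = 0.2518 kmol/m³.
Y_N = C_N/C_{M0} = 0.2518/2.34 = 0.108.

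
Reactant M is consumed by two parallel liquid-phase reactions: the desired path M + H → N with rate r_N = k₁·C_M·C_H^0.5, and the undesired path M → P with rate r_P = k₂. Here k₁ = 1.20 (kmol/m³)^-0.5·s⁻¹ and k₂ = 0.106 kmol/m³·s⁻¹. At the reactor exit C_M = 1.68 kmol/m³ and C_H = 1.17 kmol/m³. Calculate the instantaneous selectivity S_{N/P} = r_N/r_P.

20.6

S_{N/P} = r_N/r_P = (k₁·C_M·C_H^0.5)/(k₂) = (k₁/k₂)·C_M·C_H^0.5.
= (1.20×1.680×1.170^0.5) / (0.106) = 2.181/0.1060 = 20.6.
Since the desired path is higher order in M, keeping C_M high (PFR or concentrated feed) favours N.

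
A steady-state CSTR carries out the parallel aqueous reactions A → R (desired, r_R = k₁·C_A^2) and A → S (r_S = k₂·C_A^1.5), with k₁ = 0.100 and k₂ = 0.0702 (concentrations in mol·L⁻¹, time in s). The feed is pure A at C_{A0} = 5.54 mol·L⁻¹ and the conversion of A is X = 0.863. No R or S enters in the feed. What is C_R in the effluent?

Exit C_A = C_{A0}(1−X) = 5.54×0.137 = 0.7590 mol·L⁻¹.
A CSTR operates uniformly at the exit composition, giving r_R = 0.05761 and r_S = 0.04642 (each k·C_A^n at C_A = 0.7590).
Fraction of consumed A going to R: r_R/(r_R+r_S) = 0.5538.
C_R = 0.5538·C_{A0}·X = 0.5538×5.54×0.863 = 2.65 mol·L⁻¹.

2.65 mol·L⁻¹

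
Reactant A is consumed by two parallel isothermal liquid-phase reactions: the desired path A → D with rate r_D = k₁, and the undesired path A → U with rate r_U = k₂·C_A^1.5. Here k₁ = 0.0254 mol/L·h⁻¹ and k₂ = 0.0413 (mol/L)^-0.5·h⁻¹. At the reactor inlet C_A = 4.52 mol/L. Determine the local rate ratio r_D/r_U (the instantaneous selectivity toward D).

0.0640

S_{D/U} = r_D/r_U = (k₁)/(k₂·C_A^1.5) = (k₁/k₂)·C_A^-1.5.
= (0.0254) / (0.0413×4.520^1.5) = 0.02540/0.3969 = 0.0640.
The undesired path is higher order in A, so low C_A (CSTR or dilute feed) favours D.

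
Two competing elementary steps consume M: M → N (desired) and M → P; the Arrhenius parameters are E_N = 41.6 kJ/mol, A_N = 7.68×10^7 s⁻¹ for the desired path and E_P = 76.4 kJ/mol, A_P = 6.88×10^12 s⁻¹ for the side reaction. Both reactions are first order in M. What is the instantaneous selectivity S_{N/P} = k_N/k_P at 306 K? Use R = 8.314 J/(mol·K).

With equal orders, S_{N/P} = k_N/k_P = (A_N/A_P)·exp[(E_P−E_N)/(RT)].
(E_P−E_N)/(RT) = (76.4−41.6)×10³/(8.314×306) = 34800/2544 = 13.68.
k_N/k_P = (7.68×10^7/6.88×10^12)·exp(13.68) = 1.116×10^-5 × 8.722×10^5 = 9.74.

9.74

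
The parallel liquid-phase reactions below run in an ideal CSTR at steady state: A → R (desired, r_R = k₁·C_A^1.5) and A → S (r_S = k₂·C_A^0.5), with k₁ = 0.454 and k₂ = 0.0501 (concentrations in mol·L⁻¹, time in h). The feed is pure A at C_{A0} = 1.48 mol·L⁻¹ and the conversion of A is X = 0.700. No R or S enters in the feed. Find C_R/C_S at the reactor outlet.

4.02

Exit C_A = C_{A0}(1−X) = 1.48×0.300 = 0.4440 mol·L⁻¹.
In a CSTR the entire volume is at exit conditions, so r_R = 0.454×0.4440^1.5 = 0.1343 and r_S = 0.0501×0.4440^0.5 = 0.03338.
Overall selectivity = C_R/C_S = r_Rτ/(r_Sτ) = r_R/r_S = 4.02.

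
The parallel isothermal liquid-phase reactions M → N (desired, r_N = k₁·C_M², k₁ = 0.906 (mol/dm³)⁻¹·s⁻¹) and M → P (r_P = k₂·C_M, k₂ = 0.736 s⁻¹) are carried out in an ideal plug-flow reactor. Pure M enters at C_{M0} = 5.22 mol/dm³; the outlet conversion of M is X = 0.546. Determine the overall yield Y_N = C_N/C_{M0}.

0.446

C_M = C_{M0}(1−X) = 2.370 mol/dm³.
Along a PFR/batch, dC_P/dC_M = −r_P/(r_N+r_P) = −k₂/(k₂+k₁·C_M).
Integrating from C_{M0} to C_M: C_P = (0.736/0.906)·ln[(0.736+0.906·5.22)/(0.736+0.906·2.37)] = 0.8124·ln(5.465/2.883) = 0.5195 mol/dm³.
Then C_N = (C_{M0}−C_M) − C_P = 2.850 − 0.5195 = 2.331 mol/dm³.
Y_N = C_N/C_{M0} = 2.331/5.22 = 0.446.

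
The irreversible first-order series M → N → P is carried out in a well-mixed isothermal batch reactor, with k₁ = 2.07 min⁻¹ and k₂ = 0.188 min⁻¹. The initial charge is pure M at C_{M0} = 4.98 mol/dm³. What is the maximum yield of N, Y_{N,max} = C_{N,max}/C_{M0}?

Evaluating C_N at t_opt = ln(k₂/k₁)/(k₂−k₁) gives C_{N,max}/C_{M0} = (k₁/k₂)^[k₂/(k₂−k₁)].
= (2.07/0.188)^(0.188/(0.188−2.07)) = (11.01)^(-0.09989) = 0.7869.

0.787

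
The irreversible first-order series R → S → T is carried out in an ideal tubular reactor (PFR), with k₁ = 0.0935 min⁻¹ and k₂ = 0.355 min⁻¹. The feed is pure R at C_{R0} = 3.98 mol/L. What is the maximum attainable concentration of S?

At the optimum, C_{S,max}/C_{R0} = (k₁/k₂)^[k₂/(k₂−k₁)].
= (0.0935/0.355)^(0.355/(0.355−0.0935)) = (0.2634)^(1.358) = 0.1635.
C_{S,max} = 0.1635×3.98 = 0.651 mol/L.

0.651 mol/L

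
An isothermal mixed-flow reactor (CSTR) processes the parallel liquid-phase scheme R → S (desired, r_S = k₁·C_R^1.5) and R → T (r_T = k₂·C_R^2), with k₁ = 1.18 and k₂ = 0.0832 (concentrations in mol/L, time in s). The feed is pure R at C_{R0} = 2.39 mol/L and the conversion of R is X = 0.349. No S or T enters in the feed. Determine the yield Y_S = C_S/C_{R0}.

0.321

Exit C_R = C_{R0}(1−X) = 2.39×0.651 = 1.556 mol/L.
A CSTR operates uniformly at the exit composition, giving r_S = 2.290 and r_T = 0.2014 (each k·C_R^n at C_R = 1.556).
Fraction of consumed R going to S: r_S/(r_S+r_T) = 0.9192.
C_S = 0.9192·C_{R0}·X = 0.9192×2.39×0.349 = 0.767 mol/L; Y_S = C_S/C_{R0} = 0.321.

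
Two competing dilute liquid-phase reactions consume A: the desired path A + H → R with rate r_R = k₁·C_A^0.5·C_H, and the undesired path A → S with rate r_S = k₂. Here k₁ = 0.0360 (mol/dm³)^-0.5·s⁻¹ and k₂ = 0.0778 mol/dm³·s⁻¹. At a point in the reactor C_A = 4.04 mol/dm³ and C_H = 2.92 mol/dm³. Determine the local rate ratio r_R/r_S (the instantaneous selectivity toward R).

2.72

S_{R/S} = r_R/r_S = (k₁·C_A^0.5·C_H)/(k₂) = (k₁/k₂)·C_A^0.5·C_H.
= (0.0360×4.040^0.5×2.920) / (0.0778) = 0.2113/0.07780 = 2.72.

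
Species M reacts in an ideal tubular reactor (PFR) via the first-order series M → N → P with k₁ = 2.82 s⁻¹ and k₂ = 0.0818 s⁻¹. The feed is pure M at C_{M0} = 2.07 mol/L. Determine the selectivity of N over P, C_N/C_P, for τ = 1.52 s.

The intermediate concentration in a first-order A→B→C sequence is C_N = k₁C_{M0}(e^(−k₁τ) − e^(−k₂τ))/(k₂−k₁).
e^(−k₁τ) = e^(−2.82×1.52) = e^(−4.286) = 0.01375; e^(−k₂τ) = e^(−0.1243) = 0.8831.
C_N = 2.82×2.07/(0.0818−2.82) × (0.01375−0.8831) = (-2.132)×(-0.8693) = 1.853 mol/L.
C_M = C_{M0}e^(−k₁τ) = 0.02847 mol/L, so C_P = C_{M0}−C_M−C_N = 0.1883 mol/L; C_N/C_P = 9.84.

9.84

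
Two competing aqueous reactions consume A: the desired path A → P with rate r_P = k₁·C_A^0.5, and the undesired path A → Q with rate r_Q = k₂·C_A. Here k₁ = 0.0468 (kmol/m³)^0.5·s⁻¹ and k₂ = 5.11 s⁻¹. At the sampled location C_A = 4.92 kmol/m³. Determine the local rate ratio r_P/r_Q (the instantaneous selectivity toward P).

0.00413

S_{P/Q} = r_P/r_Q = (k₁·C_A^0.5)/(k₂·C_A) = (k₁/k₂)·C_A^-0.5.
= (0.0468×4.920^0.5) / (5.11×4.920) = 0.1038/25.14 = 0.00413.
The undesired path is higher order in A, so low C_A (CSTR or dilute feed) favours P.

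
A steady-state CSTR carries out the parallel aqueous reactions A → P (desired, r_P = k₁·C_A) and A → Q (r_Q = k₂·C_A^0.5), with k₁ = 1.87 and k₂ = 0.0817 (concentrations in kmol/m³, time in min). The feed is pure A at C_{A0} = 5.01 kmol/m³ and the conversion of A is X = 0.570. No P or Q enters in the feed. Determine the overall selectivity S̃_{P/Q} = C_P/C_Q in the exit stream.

Exit C_A = C_{A0}(1−X) = 5.01×0.430 = 2.154 kmol/m³.
A CSTR operates uniformly at the exit composition, giving r_P = 4.029 and r_Q = 0.1199 (each k·C_A^n at C_A = 2.154).
Overall selectivity = C_P/C_Q = r_Pτ/(r_Qτ) = r_P/r_Q = 33.6.

33.6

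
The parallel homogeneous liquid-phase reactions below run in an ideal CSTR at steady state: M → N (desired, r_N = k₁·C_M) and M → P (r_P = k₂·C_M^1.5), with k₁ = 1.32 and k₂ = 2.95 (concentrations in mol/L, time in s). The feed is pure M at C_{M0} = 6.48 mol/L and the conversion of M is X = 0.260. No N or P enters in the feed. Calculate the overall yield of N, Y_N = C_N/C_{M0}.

Exit C_M = C_{M0}(1−X) = 6.48×0.740 = 4.795 mol/L.
A CSTR operates uniformly at the exit composition, giving r_N = 6.330 and r_P = 30.98 (each k·C_M^n at C_M = 4.795).
Fraction of consumed M going to N: r_N/(r_N+r_P) = 0.1697.
C_N = 0.1697·C_{M0}·X = 0.1697×6.48×0.260 = 0.286 mol/L; Y_N = C_N/C_{M0} = 0.0441.

0.0441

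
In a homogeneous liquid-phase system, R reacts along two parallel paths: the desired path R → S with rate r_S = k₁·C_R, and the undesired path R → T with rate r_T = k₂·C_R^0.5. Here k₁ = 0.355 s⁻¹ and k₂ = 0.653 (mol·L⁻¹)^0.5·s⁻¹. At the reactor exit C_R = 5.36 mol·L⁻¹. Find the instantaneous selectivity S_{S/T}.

S_{S/T} = r_S/r_T = (k₁·C_R)/(k₂·C_R^0.5) = (k₁/k₂)·C_R^0.5.
= (0.355×5.360) / (0.653×5.360^0.5) = 1.903/1.512 = 1.26.

1.26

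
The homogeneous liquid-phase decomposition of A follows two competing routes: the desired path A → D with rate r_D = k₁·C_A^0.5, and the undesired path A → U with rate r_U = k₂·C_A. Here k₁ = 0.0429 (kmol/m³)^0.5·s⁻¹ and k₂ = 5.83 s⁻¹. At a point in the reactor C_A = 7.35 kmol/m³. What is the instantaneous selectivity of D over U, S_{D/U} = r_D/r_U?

0.00271

S_{D/U} = r_D/r_U = (k₁·C_A^0.5)/(k₂·C_A) = (k₁/k₂)·C_A^-0.5.
= (0.0429×7.350^0.5) / (5.83×7.350) = 0.1163/42.85 = 0.00271.
The undesired path is higher order in A, so low C_A (CSTR or dilute feed) favours D.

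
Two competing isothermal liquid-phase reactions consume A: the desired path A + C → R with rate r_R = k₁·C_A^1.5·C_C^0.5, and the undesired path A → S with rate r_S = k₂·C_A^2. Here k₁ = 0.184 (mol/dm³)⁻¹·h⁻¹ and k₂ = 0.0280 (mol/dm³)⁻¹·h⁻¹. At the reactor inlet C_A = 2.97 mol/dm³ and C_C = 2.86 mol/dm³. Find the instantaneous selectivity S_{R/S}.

6.45

S_{R/S} = r_R/r_S = (k₁·C_A^1.5·C_C^0.5)/(k₂·C_A^2) = (k₁/k₂)·C_A^-0.5·C_C^0.5.
= (0.184×2.970^1.5×2.860^0.5) / (0.0280×2.970^2) = 1.593/0.2470 = 6.45.
The undesired path is higher order in A, so low C_A (CSTR or dilute feed) favours R.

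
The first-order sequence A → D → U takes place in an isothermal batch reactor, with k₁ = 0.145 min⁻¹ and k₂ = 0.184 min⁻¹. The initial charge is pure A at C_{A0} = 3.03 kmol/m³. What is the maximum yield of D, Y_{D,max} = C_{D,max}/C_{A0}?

0.325

For a first-order series the maximum intermediate yield is C_{D,max}/C_{A0} = (k₁/k₂)^[k₂/(k₂−k₁)].
= (0.145/0.184)^(0.184/(0.184−0.145)) = (0.7880)^(4.718) = 0.3250.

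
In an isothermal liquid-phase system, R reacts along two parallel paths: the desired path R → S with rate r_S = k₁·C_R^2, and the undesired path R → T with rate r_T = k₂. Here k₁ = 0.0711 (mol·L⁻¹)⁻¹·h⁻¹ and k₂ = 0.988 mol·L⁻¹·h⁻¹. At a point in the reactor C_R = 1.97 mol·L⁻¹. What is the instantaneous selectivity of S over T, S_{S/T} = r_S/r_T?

S_{S/T} = r_S/r_T = (k₁·C_R^2)/(k₂) = (k₁/k₂)·C_R^2.
= (0.0711×1.970^2) / (0.988) = 0.2759/0.9880 = 0.279.

0.279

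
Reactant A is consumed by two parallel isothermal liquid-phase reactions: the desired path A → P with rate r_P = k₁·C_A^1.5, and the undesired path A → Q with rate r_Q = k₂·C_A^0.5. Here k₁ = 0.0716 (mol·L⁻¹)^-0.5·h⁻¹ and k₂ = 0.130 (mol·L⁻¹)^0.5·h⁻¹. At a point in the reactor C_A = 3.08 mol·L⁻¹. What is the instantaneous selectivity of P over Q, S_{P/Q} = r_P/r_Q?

S_{P/Q} = r_P/r_Q = (k₁·C_A^1.5)/(k₂·C_A^0.5) = (k₁/k₂)·C_A.
= (0.0716×3.080^1.5) / (0.130×3.080^0.5) = 0.3870/0.2281 = 1.70.

1.70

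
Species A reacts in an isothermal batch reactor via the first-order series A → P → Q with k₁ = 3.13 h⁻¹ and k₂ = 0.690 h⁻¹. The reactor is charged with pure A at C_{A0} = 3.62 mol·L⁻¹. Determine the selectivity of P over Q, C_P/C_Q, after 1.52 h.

0.793

Solving the coupled first-order balances gives C_P(t) = [k₁/(k₂−k₁)]·C_{A0}·(e^(−k₁t) − e^(−k₂t)).
e^(−k₁t) = e^(−3.13×1.52) = e^(−4.758) = 0.008586; e^(−k₂t) = e^(−1.049) = 0.3504.
C_P = 3.13×3.62/(0.690−3.13) × (0.008586−0.3504) = (-4.644)×(-0.3418) = 1.587 mol·L⁻¹.
C_A = C_{A0}e^(−k₁t) = 0.03108 mol·L⁻¹, so C_Q = C_{A0}−C_A−C_P = 2.002 mol·L⁻¹; C_P/C_Q = 0.793.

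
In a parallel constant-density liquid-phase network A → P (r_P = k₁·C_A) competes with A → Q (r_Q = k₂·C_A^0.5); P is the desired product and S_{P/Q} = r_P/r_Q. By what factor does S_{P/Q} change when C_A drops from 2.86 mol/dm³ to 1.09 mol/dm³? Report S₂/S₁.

0.617

S_{P/Q} = (k₁/k₂)·C_A^0.5, so S₂/S₁ = (C_{A,2}/C_{A,1})^0.5.
= (1.09/2.86)^0.5 = (0.3811)^0.5 = 0.617.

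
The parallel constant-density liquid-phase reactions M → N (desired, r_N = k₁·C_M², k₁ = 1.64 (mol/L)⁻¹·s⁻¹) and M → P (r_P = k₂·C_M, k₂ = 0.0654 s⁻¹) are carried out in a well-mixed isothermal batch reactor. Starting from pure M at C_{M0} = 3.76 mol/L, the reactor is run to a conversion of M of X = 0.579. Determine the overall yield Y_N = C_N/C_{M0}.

0.570

C_M = C_{M0}(1−X) = 1.583 mol/L.
Along a PFR/batch, dC_P/dC_M = −r_P/(r_N+r_P) = −k₂/(k₂+k₁·C_M).
Integrating from C_{M0} to C_M: C_P = (0.0654/1.64)·ln[(0.0654+1.64·3.76)/(0.0654+1.64·1.58)] = 0.03988·ln(6.232/2.661) = 0.03393 mol/L.
Then C_N = (C_{M0}−C_M) − C_P = 2.177 − 0.03393 = 2.143 mol/L.
Y_N = C_N/C_{M0} = 2.143/3.76 = 0.570.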